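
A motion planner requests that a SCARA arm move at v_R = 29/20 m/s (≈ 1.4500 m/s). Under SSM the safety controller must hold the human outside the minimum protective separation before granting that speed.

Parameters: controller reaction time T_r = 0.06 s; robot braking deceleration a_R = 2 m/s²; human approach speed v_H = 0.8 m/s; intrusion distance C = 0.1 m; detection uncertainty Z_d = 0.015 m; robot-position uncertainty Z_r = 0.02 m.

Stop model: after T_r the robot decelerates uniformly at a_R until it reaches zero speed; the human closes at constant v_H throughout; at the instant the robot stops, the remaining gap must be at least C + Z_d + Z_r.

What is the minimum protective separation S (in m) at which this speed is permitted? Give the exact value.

S_min = 2201/1600 m = 1.3756 m

stop time T_s = (29/20)/2 = 0.7250 s
robot in T_r: 1.4500·0.0600 = 0.0870 m
robot under decel: 1.4500²/(2·2.0000) = 0.5256 m
human over T_r+T_s: 0.8000·(0.0600+0.7250) = 0.6280 m
C+Z_d+Z_r = 0.1000+0.0150+0.0200 = 0.1350 m
S_min ≈ 0.0870+0.5256+0.6280+0.1350  ⇒  S_min = 2201/1600 m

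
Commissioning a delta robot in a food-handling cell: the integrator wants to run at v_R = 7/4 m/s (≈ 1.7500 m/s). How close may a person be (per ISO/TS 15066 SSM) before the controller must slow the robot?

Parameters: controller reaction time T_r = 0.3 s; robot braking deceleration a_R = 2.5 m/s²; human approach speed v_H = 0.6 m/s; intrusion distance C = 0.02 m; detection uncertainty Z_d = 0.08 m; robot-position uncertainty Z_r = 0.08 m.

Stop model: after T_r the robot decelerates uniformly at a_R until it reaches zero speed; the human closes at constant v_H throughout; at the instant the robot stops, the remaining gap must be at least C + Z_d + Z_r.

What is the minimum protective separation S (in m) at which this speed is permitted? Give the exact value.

S_min = 767/400 m = 1.9175 m

stop time T_s = (7/4)/(5/2) = 0.7000 s
robot covers v_R·T_r = 1.7500·0.3000 = 0.5250 m before braking
robot under decel: 1.7500²/(2·2.5000) = 0.6125 m
human over T_r+T_s: 0.6000·(0.3000+0.7000) = 0.6000 m
residual clearance needed = 0.0200+0.0800+0.0800 = 0.1800 m
S_min ≈ 0.5250+0.6125+0.6000+0.1800  ⇒  S_min = 767/400 m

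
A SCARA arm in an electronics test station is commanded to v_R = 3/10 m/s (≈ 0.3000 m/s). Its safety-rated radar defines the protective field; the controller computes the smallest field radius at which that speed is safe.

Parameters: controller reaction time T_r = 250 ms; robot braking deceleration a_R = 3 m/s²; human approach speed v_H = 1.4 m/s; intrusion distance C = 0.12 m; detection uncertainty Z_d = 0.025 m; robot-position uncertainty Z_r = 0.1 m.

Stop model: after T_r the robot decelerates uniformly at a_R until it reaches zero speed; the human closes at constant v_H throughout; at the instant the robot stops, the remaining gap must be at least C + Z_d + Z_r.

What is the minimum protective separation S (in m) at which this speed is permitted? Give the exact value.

S_min = 33/40 m = 0.8250 m

braking lasts T_s = (3/10)/3 = 0.1000 s
reaction-phase robot travel = 0.3000·0.2500 = 0.0750 m
robot under decel: 0.3000²/(2·3.0000) = 0.0150 m
person approaches 1.4000·(0.2500+0.1000) = 0.4900 m
residual clearance needed = 0.1200+0.0250+0.1000 = 0.2450 m
S_min ≈ 0.0750+0.0150+0.4900+0.2450  ⇒  S_min = 33/40 m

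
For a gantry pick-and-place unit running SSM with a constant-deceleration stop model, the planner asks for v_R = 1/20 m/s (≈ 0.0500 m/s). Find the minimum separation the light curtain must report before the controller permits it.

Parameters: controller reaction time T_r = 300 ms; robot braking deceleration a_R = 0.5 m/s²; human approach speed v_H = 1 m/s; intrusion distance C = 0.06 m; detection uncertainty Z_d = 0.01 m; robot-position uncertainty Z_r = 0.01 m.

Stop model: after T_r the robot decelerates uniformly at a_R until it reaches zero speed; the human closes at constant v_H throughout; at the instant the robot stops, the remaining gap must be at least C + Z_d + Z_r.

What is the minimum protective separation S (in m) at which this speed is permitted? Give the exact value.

S_min = 199/400 m = 0.4975 m

braking lasts T_s = (1/20)/(1/2) = 0.1000 s
reaction-phase robot travel = 0.0500·0.3000 = 0.0150 m
robot under decel: 0.0500²/(2·0.5000) = 0.0025 m
human closes 1.0000·0.4000 = 0.4000 m
residual clearance needed = 0.0600+0.0100+0.0100 = 0.0800 m
S_min ≈ 0.0150+0.0025+0.4000+0.0800  ⇒  S_min = 199/400 m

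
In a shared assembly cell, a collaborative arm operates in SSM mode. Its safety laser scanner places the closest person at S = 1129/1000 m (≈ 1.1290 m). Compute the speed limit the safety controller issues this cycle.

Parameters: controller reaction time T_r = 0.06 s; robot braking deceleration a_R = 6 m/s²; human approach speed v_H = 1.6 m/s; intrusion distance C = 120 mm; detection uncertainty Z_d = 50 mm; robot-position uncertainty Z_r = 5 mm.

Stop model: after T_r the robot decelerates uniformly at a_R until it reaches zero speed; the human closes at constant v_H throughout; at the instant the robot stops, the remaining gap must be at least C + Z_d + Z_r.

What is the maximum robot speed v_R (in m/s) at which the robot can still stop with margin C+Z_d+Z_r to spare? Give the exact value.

v_R_max = 9/5 m/s = 1.8000 m/s

collect terms ⇒ (1/12)·v_R² + (49/150)·v_R + (-429/500) = 0
  disc = (49/150)² − 4·(1/12)·(-429/500) = 2209/5625 ; √disc = 47/75
  v_R = (−(49/150) + 47/75) / (2·(1/12)) = 9/5 m/s
check:
T_s = v_R/a_R = (9/5)/6 = 0.3000 s
reaction-phase robot travel = 1.8000·0.0600 = 0.1080 m
robot covers 1.8000·0.3000 − ½·6.0000·0.3000² = 0.2700 m while stopping
person approaches 1.6000·(0.0600+0.3000) = 0.5760 m
residual clearance needed = 0.1200+0.0500+0.0050 = 0.1750 m
sum ≈ 0.1080+0.2700+0.5760+0.1750 ≈ 1.1290 m = S ✓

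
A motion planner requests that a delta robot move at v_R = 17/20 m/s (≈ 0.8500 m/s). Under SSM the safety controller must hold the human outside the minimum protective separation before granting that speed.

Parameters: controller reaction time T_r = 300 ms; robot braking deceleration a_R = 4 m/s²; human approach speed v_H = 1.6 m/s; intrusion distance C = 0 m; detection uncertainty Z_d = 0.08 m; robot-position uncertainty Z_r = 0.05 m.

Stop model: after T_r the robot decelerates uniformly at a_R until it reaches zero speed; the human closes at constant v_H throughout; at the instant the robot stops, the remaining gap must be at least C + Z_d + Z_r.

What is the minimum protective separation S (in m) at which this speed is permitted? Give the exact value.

S_min = 829/640 m = 1.2953 m

stop time T_s = (17/20)/4 = 0.2125 s
reaction-phase robot travel = 0.8500·0.3000 = 0.2550 m
robot covers 0.8500·0.2125 − ½·4.0000·0.2125² = 0.0903 m while stopping
person approaches 1.6000·(0.3000+0.2125) = 0.8200 m
C+Z_d+Z_r = 0.0000+0.0800+0.0500 = 0.1300 m
S_min ≈ 0.2550+0.0903+0.8200+0.1300  ⇒  S_min = 829/640 m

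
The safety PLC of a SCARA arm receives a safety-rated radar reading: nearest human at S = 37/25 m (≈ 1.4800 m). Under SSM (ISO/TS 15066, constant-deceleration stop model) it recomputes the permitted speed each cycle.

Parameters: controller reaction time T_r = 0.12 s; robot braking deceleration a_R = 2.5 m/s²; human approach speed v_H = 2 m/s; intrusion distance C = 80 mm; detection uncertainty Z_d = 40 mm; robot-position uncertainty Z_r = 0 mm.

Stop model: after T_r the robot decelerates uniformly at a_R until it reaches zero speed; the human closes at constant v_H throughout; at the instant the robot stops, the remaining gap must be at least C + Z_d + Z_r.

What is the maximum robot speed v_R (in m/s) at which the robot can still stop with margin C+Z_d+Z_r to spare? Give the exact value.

quadratic (1/5)·v² + (23/25)·v + (-28/25) = 0
  disc = (23/25)² − 4·(1/5)·(-28/25) = 1089/625 ; √disc = 33/25
  v_R = (−(23/25) + 33/25) / (2·(1/5)) = 1 m/s
check:
T_s = v_R/a_R = 1/(5/2) = 0.4000 s
robot covers v_R·T_r = 1.0000·0.1200 = 0.1200 m before braking
robot covers 1.0000·0.4000 − ½·2.5000·0.4000² = 0.2000 m while stopping
person approaches 2.0000·(0.1200+0.4000) = 1.0400 m
margins: 0.0800+0.0400+0.0000 = 0.1200 m
sum ≈ 0.1200+0.2000+1.0400+0.1200 ≈ 1.4800 m = S ✓

v_R_max = 1 m/s = 1.0000 m/s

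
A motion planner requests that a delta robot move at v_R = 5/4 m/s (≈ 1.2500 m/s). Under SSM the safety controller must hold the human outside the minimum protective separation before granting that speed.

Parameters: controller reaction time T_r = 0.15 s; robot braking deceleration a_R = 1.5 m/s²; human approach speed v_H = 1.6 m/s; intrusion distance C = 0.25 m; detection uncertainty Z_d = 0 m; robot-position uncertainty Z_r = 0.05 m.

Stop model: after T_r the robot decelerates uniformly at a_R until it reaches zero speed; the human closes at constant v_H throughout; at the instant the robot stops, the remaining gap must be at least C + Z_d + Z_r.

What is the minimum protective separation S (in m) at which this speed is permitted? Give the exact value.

S_min = 1549/600 m = 2.5817 m

T_s = v_R/a_R = (5/4)/(3/2) = 0.8333 s
reaction-phase robot travel = 1.2500·0.1500 = 0.1875 m
robot under decel: 1.2500²/(2·1.5000) = 0.5208 m
person approaches 1.6000·(0.1500+0.8333) = 1.5733 m
margins: 0.2500+0.0000+0.0500 = 0.3000 m
S_min ≈ 0.1875+0.5208+1.5733+0.3000  ⇒  S_min = 1549/600 m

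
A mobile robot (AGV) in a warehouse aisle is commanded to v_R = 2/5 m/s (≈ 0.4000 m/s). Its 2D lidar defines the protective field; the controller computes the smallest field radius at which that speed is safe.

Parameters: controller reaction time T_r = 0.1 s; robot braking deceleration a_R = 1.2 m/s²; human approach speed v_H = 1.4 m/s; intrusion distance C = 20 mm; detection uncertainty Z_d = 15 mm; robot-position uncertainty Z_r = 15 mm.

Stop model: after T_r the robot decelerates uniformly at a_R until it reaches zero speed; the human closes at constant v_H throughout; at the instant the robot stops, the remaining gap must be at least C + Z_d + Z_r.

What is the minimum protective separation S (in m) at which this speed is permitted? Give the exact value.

S_min = 229/300 m = 0.7633 m

T_s = v_R/a_R = (2/5)/(6/5) = 0.3333 s
robot in T_r: 0.4000·0.1000 = 0.0400 m
braking distance = 0.4000²/(2·1.2000) = 0.0667 m
person approaches 1.4000·(0.1000+0.3333) = 0.6067 m
margins: 0.0200+0.0150+0.0150 = 0.0500 m
S_min ≈ 0.0400+0.0667+0.6067+0.0500  ⇒  S_min = 229/300 m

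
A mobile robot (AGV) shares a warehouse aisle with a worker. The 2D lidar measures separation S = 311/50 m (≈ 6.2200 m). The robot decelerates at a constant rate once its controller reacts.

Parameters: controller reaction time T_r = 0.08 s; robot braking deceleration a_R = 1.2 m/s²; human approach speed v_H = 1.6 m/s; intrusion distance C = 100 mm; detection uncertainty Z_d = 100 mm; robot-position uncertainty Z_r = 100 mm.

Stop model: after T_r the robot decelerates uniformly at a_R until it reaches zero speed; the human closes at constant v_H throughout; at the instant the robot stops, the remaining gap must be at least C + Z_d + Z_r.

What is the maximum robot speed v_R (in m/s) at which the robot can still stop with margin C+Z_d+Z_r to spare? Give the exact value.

quadratic (5/12)·v² + (106/75)·v + (-724/125) = 0
  disc = (106/75)² − 4·(5/12)·(-724/125) = 65536/5625 ; √disc = 256/75
  v_R = (−(106/75) + 256/75) / (2·(5/12)) = 12/5 m/s
check:
T_s = v_R/a_R = (12/5)/(6/5) = 2.0000 s
robot in T_r: 2.4000·0.0800 = 0.1920 m
braking distance = 2.4000²/(2·1.2000) = 2.4000 m
human closes 1.6000·2.0800 = 3.3280 m
residual clearance needed = 0.1000+0.1000+0.1000 = 0.3000 m
sum ≈ 0.1920+2.4000+3.3280+0.3000 ≈ 6.2200 m = S ✓

v_R_max = 12/5 m/s = 2.4000 m/s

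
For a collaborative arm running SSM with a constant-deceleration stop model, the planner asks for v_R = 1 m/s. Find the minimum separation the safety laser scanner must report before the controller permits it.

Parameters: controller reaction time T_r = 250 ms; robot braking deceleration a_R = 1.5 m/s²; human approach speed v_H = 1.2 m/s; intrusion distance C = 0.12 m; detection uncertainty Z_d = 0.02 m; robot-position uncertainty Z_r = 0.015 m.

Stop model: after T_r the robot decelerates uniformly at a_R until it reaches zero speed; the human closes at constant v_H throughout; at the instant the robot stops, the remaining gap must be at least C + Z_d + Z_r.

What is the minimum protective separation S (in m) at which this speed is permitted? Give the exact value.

S_min = 1103/600 m = 1.8383 m

braking lasts T_s = 1/(3/2) = 0.6667 s
robot covers v_R·T_r = 1.0000·0.2500 = 0.2500 m before braking
robot under decel: 1.0000²/(2·1.5000) = 0.3333 m
human closes 1.2000·0.9167 = 1.1000 m
margins: 0.1200+0.0200+0.0150 = 0.1550 m
S_min ≈ 0.2500+0.3333+1.1000+0.1550  ⇒  S_min = 1103/600 m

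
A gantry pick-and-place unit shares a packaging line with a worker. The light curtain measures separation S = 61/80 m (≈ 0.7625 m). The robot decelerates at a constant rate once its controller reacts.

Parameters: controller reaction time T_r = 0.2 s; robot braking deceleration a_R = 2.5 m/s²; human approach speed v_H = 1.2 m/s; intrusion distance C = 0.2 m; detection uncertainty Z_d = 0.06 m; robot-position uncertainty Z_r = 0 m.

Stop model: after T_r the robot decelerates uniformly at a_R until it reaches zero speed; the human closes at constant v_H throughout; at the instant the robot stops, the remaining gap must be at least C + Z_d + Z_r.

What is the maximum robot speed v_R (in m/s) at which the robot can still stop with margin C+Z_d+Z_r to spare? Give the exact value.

quadratic (1/5)·v² + (17/25)·v + (-21/80) = 0
  disc = (17/25)² − 4·(1/5)·(-21/80) = 1681/2500 ; √disc = 41/50
  v_R = (−(17/25) + 41/50) / (2·(1/5)) = 7/20 m/s
check:
T_s = v_R/a_R = (7/20)/(5/2) = 0.1400 s
robot covers v_R·T_r = 0.3500·0.2000 = 0.0700 m before braking
robot covers 0.3500·0.1400 − ½·2.5000·0.1400² = 0.0245 m while stopping
person approaches 1.2000·(0.2000+0.1400) = 0.4080 m
C+Z_d+Z_r = 0.2000+0.0600+0.0000 = 0.2600 m
sum ≈ 0.0700+0.0245+0.4080+0.2600 ≈ 0.7625 m = S ✓

v_R_max = 7/20 m/s = 0.3500 m/s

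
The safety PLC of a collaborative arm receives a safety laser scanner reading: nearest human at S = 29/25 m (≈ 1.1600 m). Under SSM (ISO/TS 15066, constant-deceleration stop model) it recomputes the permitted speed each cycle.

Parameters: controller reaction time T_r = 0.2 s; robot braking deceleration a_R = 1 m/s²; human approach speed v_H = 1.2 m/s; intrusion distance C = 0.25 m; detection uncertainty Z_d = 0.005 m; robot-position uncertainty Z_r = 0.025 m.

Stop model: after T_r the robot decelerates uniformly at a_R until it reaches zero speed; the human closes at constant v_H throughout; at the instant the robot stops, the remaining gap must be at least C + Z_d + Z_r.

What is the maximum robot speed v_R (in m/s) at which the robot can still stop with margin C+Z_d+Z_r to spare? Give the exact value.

v_R_max = 2/5 m/s = 0.4000 m/s

collect terms ⇒ (1/2)·v_R² + (7/5)·v_R + (-16/25) = 0
  disc = (7/5)² − 4·(1/2)·(-16/25) = 81/25 ; √disc = 9/5
  v_R = (−(7/5) + 9/5) / (2·(1/2)) = 2/5 m/s
check:
braking lasts T_s = (2/5)/1 = 0.4000 s
robot in T_r: 0.4000·0.2000 = 0.0800 m
braking distance = 0.4000²/(2·1.0000) = 0.0800 m
human closes 1.2000·0.6000 = 0.7200 m
margins: 0.2500+0.0050+0.0250 = 0.2800 m
sum ≈ 0.0800+0.0800+0.7200+0.2800 ≈ 1.1600 m = S ✓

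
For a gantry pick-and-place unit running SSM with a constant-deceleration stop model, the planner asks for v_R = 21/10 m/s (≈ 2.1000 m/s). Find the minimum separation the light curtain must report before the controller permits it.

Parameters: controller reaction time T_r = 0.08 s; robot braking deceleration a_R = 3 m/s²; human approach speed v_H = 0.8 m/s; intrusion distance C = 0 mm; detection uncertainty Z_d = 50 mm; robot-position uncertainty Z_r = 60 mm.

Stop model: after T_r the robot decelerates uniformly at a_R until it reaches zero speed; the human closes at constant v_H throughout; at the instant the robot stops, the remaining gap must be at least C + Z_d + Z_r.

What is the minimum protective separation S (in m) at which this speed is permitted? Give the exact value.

T_s = v_R/a_R = (21/10)/3 = 0.7000 s
robot covers v_R·T_r = 2.1000·0.0800 = 0.1680 m before braking
robot covers 2.1000·0.7000 − ½·3.0000·0.7000² = 0.7350 m while stopping
human closes 0.8000·0.7800 = 0.6240 m
C+Z_d+Z_r = 0.0000+0.0500+0.0600 = 0.1100 m
S_min ≈ 0.1680+0.7350+0.6240+0.1100  ⇒  S_min = 1637/1000 m

S_min = 1637/1000 m = 1.6370 m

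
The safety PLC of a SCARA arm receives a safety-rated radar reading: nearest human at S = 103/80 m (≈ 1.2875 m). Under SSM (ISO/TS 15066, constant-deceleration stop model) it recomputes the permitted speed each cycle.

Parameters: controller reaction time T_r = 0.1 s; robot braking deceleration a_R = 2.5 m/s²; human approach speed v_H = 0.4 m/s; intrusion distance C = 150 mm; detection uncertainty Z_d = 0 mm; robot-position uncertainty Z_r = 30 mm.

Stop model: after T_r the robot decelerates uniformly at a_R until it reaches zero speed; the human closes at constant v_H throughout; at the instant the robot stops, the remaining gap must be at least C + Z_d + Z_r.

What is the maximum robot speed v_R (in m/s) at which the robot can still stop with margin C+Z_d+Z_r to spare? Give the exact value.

at the boundary: (1/5)·v² + (13/50)·v + (-427/400) = 0
  disc = (13/50)² − 4·(1/5)·(-427/400) = 576/625 ; √disc = 24/25
  v_R = (−(13/50) + 24/25) / (2·(1/5)) = 7/4 m/s
check:
braking lasts T_s = (7/4)/(5/2) = 0.7000 s
robot covers v_R·T_r = 1.7500·0.1000 = 0.1750 m before braking
robot covers 1.7500·0.7000 − ½·2.5000·0.7000² = 0.6125 m while stopping
person approaches 0.4000·(0.1000+0.7000) = 0.3200 m
margins: 0.1500+0.0000+0.0300 = 0.1800 m
sum ≈ 0.1750+0.6125+0.3200+0.1800 ≈ 1.2875 m = S ✓

v_R_max = 7/4 m/s = 1.7500 m/s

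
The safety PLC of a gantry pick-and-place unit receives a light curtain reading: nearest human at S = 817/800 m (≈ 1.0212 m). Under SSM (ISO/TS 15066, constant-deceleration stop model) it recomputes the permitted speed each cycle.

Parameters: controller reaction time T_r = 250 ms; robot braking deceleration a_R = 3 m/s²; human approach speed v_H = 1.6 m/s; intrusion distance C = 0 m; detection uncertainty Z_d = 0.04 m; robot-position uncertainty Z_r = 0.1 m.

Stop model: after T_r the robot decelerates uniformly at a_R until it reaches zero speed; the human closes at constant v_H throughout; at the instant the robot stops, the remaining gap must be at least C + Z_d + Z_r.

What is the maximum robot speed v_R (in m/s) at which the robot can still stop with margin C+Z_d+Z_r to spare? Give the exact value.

v_R_max = 11/20 m/s = 0.5500 m/s

collect terms ⇒ (1/6)·v_R² + (47/60)·v_R + (-77/160) = 0
  disc = (47/60)² − 4·(1/6)·(-77/160) = 841/900 ; √disc = 29/30
  v_R = (−(47/60) + 29/30) / (2·(1/6)) = 11/20 m/s
check:
braking lasts T_s = (11/20)/3 = 0.1833 s
robot in T_r: 0.5500·0.2500 = 0.1375 m
braking distance = 0.5500²/(2·3.0000) = 0.0504 m
human over T_r+T_s: 1.6000·(0.2500+0.1833) = 0.6933 m
margins: 0.0000+0.0400+0.1000 = 0.1400 m
sum ≈ 0.1375+0.0504+0.6933+0.1400 ≈ 1.0212 m = S ✓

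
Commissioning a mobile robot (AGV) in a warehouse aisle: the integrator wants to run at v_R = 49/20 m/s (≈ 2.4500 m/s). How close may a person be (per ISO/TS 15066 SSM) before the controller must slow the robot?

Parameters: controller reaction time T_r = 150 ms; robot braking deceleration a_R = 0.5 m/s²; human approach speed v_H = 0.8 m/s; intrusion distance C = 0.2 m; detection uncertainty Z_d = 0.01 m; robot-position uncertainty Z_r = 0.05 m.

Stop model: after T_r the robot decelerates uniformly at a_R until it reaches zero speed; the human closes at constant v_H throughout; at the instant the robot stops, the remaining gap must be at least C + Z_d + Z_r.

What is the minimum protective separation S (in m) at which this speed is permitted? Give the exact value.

braking lasts T_s = (49/20)/(1/2) = 4.9000 s
reaction-phase robot travel = 2.4500·0.1500 = 0.3675 m
robot covers 2.4500·4.9000 − ½·0.5000·4.9000² = 6.0025 m while stopping
human closes 0.8000·5.0500 = 4.0400 m
margins: 0.2000+0.0100+0.0500 = 0.2600 m
S_min ≈ 0.3675+6.0025+4.0400+0.2600  ⇒  S_min = 1067/100 m

S_min = 1067/100 m = 10.6700 m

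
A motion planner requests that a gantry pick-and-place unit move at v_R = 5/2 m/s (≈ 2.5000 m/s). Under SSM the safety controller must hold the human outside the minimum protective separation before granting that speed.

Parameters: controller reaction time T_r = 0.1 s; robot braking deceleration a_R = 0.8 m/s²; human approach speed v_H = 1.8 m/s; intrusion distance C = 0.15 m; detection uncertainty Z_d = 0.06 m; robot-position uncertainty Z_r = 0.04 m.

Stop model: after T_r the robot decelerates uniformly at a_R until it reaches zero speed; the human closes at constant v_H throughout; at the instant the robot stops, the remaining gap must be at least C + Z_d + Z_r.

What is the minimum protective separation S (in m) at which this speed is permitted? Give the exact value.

stop time T_s = (5/2)/(4/5) = 3.1250 s
reaction-phase robot travel = 2.5000·0.1000 = 0.2500 m
robot under decel: 2.5000²/(2·0.8000) = 3.9062 m
human over T_r+T_s: 1.8000·(0.1000+3.1250) = 5.8050 m
residual clearance needed = 0.1500+0.0600+0.0400 = 0.2500 m
S_min ≈ 0.2500+3.9062+5.8050+0.2500  ⇒  S_min = 8169/800 m

S_min = 8169/800 m = 10.2112 m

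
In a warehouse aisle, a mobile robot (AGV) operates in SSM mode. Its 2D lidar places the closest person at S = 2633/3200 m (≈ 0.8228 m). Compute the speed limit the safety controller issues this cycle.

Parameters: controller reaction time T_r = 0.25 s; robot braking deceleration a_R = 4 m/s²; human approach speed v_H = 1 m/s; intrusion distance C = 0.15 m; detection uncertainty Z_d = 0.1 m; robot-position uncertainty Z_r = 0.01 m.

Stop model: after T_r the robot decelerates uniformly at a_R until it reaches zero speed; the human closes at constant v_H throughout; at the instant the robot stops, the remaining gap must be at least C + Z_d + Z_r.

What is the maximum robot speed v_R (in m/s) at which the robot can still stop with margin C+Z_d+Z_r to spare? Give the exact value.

v_R_max = 11/20 m/s = 0.5500 m/s

at the boundary: (1/8)·v² + (1/2)·v + (-1001/3200) = 0
  disc = (1/2)² − 4·(1/8)·(-1001/3200) = 2601/6400 ; √disc = 51/80
  v_R = (−(1/2) + 51/80) / (2·(1/8)) = 11/20 m/s
check:
T_s = v_R/a_R = (11/20)/4 = 0.1375 s
robot in T_r: 0.5500·0.2500 = 0.1375 m
robot covers 0.5500·0.1375 − ½·4.0000·0.1375² = 0.0378 m while stopping
human over T_r+T_s: 1.0000·(0.2500+0.1375) = 0.3875 m
residual clearance needed = 0.1500+0.1000+0.0100 = 0.2600 m
sum ≈ 0.1375+0.0378+0.3875+0.2600 ≈ 0.8228 m = S ✓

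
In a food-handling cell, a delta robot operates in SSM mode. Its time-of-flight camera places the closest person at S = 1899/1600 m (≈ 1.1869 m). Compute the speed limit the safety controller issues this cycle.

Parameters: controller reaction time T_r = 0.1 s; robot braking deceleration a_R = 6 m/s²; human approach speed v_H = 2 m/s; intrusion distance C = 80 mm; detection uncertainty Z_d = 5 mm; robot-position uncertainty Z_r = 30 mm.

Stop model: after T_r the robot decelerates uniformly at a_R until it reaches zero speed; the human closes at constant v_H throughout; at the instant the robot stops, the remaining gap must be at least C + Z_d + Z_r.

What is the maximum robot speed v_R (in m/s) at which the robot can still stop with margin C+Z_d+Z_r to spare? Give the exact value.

at the boundary: (1/12)·v² + (13/30)·v + (-279/320) = 0
  disc = (13/30)² − 4·(1/12)·(-279/320) = 6889/14400 ; √disc = 83/120
  v_R = (−(13/30) + 83/120) / (2·(1/12)) = 31/20 m/s
check:
braking lasts T_s = (31/20)/6 = 0.2583 s
robot covers v_R·T_r = 1.5500·0.1000 = 0.1550 m before braking
braking distance = 1.5500²/(2·6.0000) = 0.2002 m
human over T_r+T_s: 2.0000·(0.1000+0.2583) = 0.7167 m
margins: 0.0800+0.0050+0.0300 = 0.1150 m
sum ≈ 0.1550+0.2002+0.7167+0.1150 ≈ 1.1869 m = S ✓

v_R_max = 31/20 m/s = 1.5500 m/s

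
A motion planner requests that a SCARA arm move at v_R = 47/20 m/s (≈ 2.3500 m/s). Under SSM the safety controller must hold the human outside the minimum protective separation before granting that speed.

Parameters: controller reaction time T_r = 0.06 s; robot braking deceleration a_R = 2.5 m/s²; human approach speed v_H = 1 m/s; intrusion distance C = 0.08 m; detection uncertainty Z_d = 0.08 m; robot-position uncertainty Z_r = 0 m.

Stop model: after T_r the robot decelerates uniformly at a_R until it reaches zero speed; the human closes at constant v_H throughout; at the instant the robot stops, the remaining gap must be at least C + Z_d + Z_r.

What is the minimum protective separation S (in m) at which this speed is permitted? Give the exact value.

stop time T_s = (47/20)/(5/2) = 0.9400 s
robot in T_r: 2.3500·0.0600 = 0.1410 m
robot covers 2.3500·0.9400 − ½·2.5000·0.9400² = 1.1045 m while stopping
human closes 1.0000·1.0000 = 1.0000 m
margins: 0.0800+0.0800+0.0000 = 0.1600 m
S_min ≈ 0.1410+1.1045+1.0000+0.1600  ⇒  S_min = 4811/2000 m

S_min = 4811/2000 m = 2.4055 m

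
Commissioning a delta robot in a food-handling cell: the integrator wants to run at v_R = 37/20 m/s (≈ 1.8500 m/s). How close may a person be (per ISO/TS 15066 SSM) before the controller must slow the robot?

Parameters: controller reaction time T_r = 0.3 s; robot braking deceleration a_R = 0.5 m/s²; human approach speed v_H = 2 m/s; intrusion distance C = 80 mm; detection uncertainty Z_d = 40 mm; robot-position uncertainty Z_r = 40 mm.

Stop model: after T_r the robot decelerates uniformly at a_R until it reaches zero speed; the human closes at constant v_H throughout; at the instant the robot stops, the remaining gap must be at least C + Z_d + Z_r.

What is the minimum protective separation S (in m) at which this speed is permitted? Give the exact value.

stop time T_s = (37/20)/(1/2) = 3.7000 s
robot covers v_R·T_r = 1.8500·0.3000 = 0.5550 m before braking
braking distance = 1.8500²/(2·0.5000) = 3.4225 m
human over T_r+T_s: 2.0000·(0.3000+3.7000) = 8.0000 m
margins: 0.0800+0.0400+0.0400 = 0.1600 m
S_min ≈ 0.5550+3.4225+8.0000+0.1600  ⇒  S_min = 971/80 m

S_min = 971/80 m = 12.1375 m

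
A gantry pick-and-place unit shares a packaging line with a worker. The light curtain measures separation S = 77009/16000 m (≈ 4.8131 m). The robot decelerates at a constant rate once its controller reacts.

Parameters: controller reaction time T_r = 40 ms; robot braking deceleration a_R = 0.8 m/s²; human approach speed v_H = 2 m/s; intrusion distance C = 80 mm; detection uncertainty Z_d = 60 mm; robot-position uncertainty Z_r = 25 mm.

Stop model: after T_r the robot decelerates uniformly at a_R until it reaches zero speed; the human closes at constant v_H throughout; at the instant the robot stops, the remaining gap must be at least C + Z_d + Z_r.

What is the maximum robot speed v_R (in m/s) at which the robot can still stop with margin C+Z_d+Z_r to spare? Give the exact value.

v_R_max = 27/20 m/s = 1.3500 m/s

at the boundary: (5/8)·v² + (127/50)·v + (-73089/16000) = 0
  disc = (127/50)² − 4·(5/8)·(-73089/16000) = 2859481/160000 ; √disc = 1691/400
  v_R = (−(127/50) + 1691/400) / (2·(5/8)) = 27/20 m/s
check:
T_s = v_R/a_R = (27/20)/(4/5) = 1.6875 s
robot covers v_R·T_r = 1.3500·0.0400 = 0.0540 m before braking
braking distance = 1.3500²/(2·0.8000) = 1.1391 m
human over T_r+T_s: 2.0000·(0.0400+1.6875) = 3.4550 m
residual clearance needed = 0.0800+0.0600+0.0250 = 0.1650 m
sum ≈ 0.0540+1.1391+3.4550+0.1650 ≈ 4.8131 m = S ✓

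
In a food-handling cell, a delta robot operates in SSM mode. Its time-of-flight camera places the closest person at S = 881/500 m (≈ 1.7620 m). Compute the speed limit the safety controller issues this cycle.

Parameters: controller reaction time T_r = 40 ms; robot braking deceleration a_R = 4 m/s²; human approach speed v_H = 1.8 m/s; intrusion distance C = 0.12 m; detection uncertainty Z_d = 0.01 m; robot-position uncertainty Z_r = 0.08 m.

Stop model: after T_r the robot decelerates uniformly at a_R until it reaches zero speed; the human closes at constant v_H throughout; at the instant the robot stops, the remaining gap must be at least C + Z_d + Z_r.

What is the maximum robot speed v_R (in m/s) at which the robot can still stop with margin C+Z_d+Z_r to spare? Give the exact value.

at the boundary: (1/8)·v² + (49/100)·v + (-37/25) = 0
  disc = (49/100)² − 4·(1/8)·(-37/25) = 9801/10000 ; √disc = 99/100
  v_R = (−(49/100) + 99/100) / (2·(1/8)) = 2 m/s
check:
braking lasts T_s = 2/4 = 0.5000 s
robot in T_r: 2.0000·0.0400 = 0.0800 m
braking distance = 2.0000²/(2·4.0000) = 0.5000 m
human over T_r+T_s: 1.8000·(0.0400+0.5000) = 0.9720 m
C+Z_d+Z_r = 0.1200+0.0100+0.0800 = 0.2100 m
sum ≈ 0.0800+0.5000+0.9720+0.2100 ≈ 1.7620 m = S ✓

v_R_max = 2 m/s = 2.0000 m/s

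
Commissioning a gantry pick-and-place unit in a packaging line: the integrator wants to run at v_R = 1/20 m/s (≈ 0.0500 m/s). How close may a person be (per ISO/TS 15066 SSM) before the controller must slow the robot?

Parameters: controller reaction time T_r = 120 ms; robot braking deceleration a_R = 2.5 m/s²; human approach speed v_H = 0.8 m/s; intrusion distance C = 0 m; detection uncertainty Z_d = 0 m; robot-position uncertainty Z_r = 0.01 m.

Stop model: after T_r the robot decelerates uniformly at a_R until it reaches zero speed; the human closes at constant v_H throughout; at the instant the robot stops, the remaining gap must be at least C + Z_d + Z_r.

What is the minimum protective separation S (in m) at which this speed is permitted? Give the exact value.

stop time T_s = (1/20)/(5/2) = 0.0200 s
robot covers v_R·T_r = 0.0500·0.1200 = 0.0060 m before braking
robot covers 0.0500·0.0200 − ½·2.5000·0.0200² = 0.0005 m while stopping
person approaches 0.8000·(0.1200+0.0200) = 0.1120 m
C+Z_d+Z_r = 0.0000+0.0000+0.0100 = 0.0100 m
S_min ≈ 0.0060+0.0005+0.1120+0.0100  ⇒  S_min = 257/2000 m

S_min = 257/2000 m = 0.1285 m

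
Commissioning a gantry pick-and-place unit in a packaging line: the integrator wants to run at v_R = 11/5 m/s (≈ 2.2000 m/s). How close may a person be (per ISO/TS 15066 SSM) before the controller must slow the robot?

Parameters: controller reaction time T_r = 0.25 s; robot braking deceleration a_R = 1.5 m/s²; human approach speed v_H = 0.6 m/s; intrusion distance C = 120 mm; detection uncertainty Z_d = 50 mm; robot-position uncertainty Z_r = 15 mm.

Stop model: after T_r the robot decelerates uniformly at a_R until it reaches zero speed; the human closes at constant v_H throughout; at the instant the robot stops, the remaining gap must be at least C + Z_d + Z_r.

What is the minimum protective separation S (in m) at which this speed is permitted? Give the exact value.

stop time T_s = (11/5)/(3/2) = 1.4667 s
robot in T_r: 2.2000·0.2500 = 0.5500 m
robot covers 2.2000·1.4667 − ½·1.5000·1.4667² = 1.6133 m while stopping
human closes 0.6000·1.7167 = 1.0300 m
residual clearance needed = 0.1200+0.0500+0.0150 = 0.1850 m
S_min ≈ 0.5500+1.6133+1.0300+0.1850  ⇒  S_min = 2027/600 m

S_min = 2027/600 m = 3.3783 m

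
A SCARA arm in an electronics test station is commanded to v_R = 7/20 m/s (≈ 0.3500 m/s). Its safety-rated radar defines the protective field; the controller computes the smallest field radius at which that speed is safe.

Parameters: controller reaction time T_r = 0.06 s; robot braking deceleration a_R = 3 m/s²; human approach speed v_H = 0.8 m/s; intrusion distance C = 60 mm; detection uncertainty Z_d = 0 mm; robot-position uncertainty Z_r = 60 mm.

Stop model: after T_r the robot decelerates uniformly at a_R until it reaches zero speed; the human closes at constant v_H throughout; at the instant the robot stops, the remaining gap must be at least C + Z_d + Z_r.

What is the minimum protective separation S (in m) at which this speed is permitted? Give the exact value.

braking lasts T_s = (7/20)/3 = 0.1167 s
robot covers v_R·T_r = 0.3500·0.0600 = 0.0210 m before braking
robot under decel: 0.3500²/(2·3.0000) = 0.0204 m
human over T_r+T_s: 0.8000·(0.0600+0.1167) = 0.1413 m
C+Z_d+Z_r = 0.0600+0.0000+0.0600 = 0.1200 m
S_min ≈ 0.0210+0.0204+0.1413+0.1200  ⇒  S_min = 1211/4000 m

S_min = 1211/4000 m = 0.3028 m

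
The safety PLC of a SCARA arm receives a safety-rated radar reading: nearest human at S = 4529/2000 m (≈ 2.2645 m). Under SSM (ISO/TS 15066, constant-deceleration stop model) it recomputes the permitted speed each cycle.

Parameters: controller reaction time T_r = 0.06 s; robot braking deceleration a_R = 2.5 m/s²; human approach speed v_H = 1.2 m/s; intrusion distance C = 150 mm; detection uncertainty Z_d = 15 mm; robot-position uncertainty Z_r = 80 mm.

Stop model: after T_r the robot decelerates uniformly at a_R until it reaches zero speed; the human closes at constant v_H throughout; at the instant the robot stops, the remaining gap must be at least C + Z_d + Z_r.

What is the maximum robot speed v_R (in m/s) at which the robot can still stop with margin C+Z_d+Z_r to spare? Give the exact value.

v_R_max = 41/20 m/s = 2.0500 m/s

collect terms ⇒ (1/5)·v_R² + (27/50)·v_R + (-779/400) = 0
  disc = (27/50)² − 4·(1/5)·(-779/400) = 1156/625 ; √disc = 34/25
  v_R = (−(27/50) + 34/25) / (2·(1/5)) = 41/20 m/s
check:
braking lasts T_s = (41/20)/(5/2) = 0.8200 s
reaction-phase robot travel = 2.0500·0.0600 = 0.1230 m
robot under decel: 2.0500²/(2·2.5000) = 0.8405 m
human closes 1.2000·0.8800 = 1.0560 m
C+Z_d+Z_r = 0.1500+0.0150+0.0800 = 0.2450 m
sum ≈ 0.1230+0.8405+1.0560+0.2450 ≈ 2.2645 m = S ✓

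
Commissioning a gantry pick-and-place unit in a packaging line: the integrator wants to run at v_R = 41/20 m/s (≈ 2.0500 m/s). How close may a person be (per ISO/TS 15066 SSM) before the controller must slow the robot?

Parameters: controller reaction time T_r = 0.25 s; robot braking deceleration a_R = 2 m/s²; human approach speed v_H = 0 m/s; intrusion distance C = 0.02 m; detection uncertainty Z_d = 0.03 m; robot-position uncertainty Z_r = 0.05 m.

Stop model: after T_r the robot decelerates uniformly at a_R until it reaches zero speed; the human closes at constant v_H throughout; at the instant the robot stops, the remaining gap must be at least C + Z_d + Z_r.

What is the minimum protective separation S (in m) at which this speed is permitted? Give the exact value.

S_min = 2661/1600 m = 1.6631 m

T_s = v_R/a_R = (41/20)/2 = 1.0250 s
reaction-phase robot travel = 2.0500·0.2500 = 0.5125 m
robot covers 2.0500·1.0250 − ½·2.0000·1.0250² = 1.0506 m while stopping
person approaches 0.0000·(0.2500+1.0250) = 0.0000 m
margins: 0.0200+0.0300+0.0500 = 0.1000 m
S_min ≈ 0.5125+1.0506+0.0000+0.1000  ⇒  S_min = 2661/1600 m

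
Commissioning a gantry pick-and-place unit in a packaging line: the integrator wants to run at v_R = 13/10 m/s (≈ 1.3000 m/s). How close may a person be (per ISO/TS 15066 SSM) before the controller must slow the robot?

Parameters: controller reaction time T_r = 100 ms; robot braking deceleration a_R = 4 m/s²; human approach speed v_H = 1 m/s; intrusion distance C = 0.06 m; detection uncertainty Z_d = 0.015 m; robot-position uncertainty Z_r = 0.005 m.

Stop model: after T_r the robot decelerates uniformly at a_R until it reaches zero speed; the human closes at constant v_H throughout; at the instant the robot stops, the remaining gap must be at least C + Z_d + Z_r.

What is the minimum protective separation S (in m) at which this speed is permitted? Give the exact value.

S_min = 677/800 m = 0.8462 m

stop time T_s = (13/10)/4 = 0.3250 s
robot in T_r: 1.3000·0.1000 = 0.1300 m
robot covers 1.3000·0.3250 − ½·4.0000·0.3250² = 0.2112 m while stopping
human over T_r+T_s: 1.0000·(0.1000+0.3250) = 0.4250 m
residual clearance needed = 0.0600+0.0150+0.0050 = 0.0800 m
S_min ≈ 0.1300+0.2112+0.4250+0.0800  ⇒  S_min = 677/800 m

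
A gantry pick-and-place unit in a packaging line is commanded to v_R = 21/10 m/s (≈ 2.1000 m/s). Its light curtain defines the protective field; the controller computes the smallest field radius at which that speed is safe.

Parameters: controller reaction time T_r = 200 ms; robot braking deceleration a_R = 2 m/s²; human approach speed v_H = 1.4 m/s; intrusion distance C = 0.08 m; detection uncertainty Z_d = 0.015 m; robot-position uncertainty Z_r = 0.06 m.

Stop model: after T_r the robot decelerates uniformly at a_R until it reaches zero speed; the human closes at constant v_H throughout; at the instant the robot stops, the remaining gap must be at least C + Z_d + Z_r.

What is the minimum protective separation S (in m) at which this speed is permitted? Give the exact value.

S_min = 1371/400 m = 3.4275 m

T_s = v_R/a_R = (21/10)/2 = 1.0500 s
reaction-phase robot travel = 2.1000·0.2000 = 0.4200 m
robot under decel: 2.1000²/(2·2.0000) = 1.1025 m
human closes 1.4000·1.2500 = 1.7500 m
margins: 0.0800+0.0150+0.0600 = 0.1550 m
S_min ≈ 0.4200+1.1025+1.7500+0.1550  ⇒  S_min = 1371/400 m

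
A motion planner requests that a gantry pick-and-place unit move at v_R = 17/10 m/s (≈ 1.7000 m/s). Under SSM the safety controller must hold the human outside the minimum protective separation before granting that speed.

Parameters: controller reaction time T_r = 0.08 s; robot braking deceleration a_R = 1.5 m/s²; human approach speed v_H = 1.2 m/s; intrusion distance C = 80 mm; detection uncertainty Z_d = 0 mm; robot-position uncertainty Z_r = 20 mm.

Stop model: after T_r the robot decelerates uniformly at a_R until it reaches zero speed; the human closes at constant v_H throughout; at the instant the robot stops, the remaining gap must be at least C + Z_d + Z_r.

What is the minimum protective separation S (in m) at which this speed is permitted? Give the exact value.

T_s = v_R/a_R = (17/10)/(3/2) = 1.1333 s
robot covers v_R·T_r = 1.7000·0.0800 = 0.1360 m before braking
robot covers 1.7000·1.1333 − ½·1.5000·1.1333² = 0.9633 m while stopping
human closes 1.2000·1.2133 = 1.4560 m
margins: 0.0800+0.0000+0.0200 = 0.1000 m
S_min ≈ 0.1360+0.9633+1.4560+0.1000  ⇒  S_min = 3983/1500 m

S_min = 3983/1500 m = 2.6553 m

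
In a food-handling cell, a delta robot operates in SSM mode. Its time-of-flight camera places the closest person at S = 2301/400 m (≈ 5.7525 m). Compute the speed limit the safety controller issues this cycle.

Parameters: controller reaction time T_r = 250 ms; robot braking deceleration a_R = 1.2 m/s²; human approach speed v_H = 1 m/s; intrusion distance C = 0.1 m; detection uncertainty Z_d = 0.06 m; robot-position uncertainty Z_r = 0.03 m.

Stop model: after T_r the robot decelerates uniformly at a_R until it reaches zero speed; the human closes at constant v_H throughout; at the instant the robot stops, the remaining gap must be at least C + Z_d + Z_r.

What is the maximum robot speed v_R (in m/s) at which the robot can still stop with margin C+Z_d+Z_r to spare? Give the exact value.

v_R_max = 5/2 m/s = 2.5000 m/s

quadratic (5/12)·v² + (13/12)·v + (-85/16) = 0
  disc = (13/12)² − 4·(5/12)·(-85/16) = 361/36 ; √disc = 19/6
  v_R = (−(13/12) + 19/6) / (2·(5/12)) = 5/2 m/s
check:
T_s = v_R/a_R = (5/2)/(6/5) = 2.0833 s
robot in T_r: 2.5000·0.2500 = 0.6250 m
robot under decel: 2.5000²/(2·1.2000) = 2.6042 m
human closes 1.0000·2.3333 = 2.3333 m
residual clearance needed = 0.1000+0.0600+0.0300 = 0.1900 m
sum ≈ 0.6250+2.6042+2.3333+0.1900 ≈ 5.7525 m = S ✓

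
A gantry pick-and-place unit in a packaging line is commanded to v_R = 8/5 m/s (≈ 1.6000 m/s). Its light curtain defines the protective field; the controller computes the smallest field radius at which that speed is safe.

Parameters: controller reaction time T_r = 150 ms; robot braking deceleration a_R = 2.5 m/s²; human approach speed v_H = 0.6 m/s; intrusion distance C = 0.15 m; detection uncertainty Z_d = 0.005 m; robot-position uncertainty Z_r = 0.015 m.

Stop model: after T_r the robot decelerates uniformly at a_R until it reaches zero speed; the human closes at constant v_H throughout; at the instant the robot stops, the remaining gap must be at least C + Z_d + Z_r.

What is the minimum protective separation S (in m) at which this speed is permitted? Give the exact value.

braking lasts T_s = (8/5)/(5/2) = 0.6400 s
robot in T_r: 1.6000·0.1500 = 0.2400 m
robot covers 1.6000·0.6400 − ½·2.5000·0.6400² = 0.5120 m while stopping
human closes 0.6000·0.7900 = 0.4740 m
margins: 0.1500+0.0050+0.0150 = 0.1700 m
S_min ≈ 0.2400+0.5120+0.4740+0.1700  ⇒  S_min = 349/250 m

S_min = 349/250 m = 1.3960 m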